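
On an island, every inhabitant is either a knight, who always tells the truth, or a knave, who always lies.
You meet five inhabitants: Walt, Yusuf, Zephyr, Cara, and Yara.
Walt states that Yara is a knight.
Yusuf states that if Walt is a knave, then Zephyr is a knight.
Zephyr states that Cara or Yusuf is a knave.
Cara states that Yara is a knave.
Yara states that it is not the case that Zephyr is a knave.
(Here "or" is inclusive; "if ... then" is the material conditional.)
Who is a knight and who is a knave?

Walt is a knight, and the claim "Yara is a knight" is indeed true.
Since Yusuf is a knight, "if Walt is a knave, then Zephyr is a knight" needs to be true, which holds.
Zephyr is a knight, and the claim "Cara or Yusuf is a knave" is indeed true.
As a knave, Cara's statement "Yara is a knave" should be false; it is.
Since Yara is a knight, "it is not the case that Zephyr is a knave" needs to be true, which holds.

Walt is a knight, Yusuf is a knight, Zephyr is a knight, Cara is a knave, and Yara is a knight.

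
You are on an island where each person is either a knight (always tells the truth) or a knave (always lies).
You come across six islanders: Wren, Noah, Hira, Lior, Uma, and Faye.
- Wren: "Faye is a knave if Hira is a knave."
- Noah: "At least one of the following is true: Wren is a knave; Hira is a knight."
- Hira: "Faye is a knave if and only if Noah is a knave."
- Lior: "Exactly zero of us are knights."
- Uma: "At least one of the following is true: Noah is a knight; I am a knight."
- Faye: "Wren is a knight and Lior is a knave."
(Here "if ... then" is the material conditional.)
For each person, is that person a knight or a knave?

Wren is a knight, Noah is a knight, Hira is a knight, Lior is a knave, Uma is a knight, and Faye is a knight.

Wren is a knight; "Faye is a knave if Hira is a knave" is true, as required.
As a knight, Noah's statement "at least one of the following is true: Wren is a knave; Hira is a knight" should be true; it is.
Hira (knight): "Faye is a knave if and only if Noah is a knave" — true. ✓
Lior (knave): "exactly zero of us are knights" — False. ✓
Uma (knight): "at least one of the following is true: Noah is a knight; I am a knight" — true. ✓
Faye is a knight, and the claim "Wren is a knight and Lior is a knave" is indeed true.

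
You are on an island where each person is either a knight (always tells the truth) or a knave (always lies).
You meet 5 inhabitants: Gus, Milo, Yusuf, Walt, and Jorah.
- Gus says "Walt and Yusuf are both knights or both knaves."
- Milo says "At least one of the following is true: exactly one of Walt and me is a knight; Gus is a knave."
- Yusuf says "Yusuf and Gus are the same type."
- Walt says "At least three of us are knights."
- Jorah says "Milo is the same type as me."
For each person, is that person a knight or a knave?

Gus (knight): "Walt and Yusuf are both knights or both knaves" — True. ✓
Milo is a knight, so "at least one of the following is true: exactly one of Walt and me is a knight; Gus is a knave" must be True — and it is.
Yusuf is a knave, and the claim "Yusuf and Gus are the same type" is indeed False.
Walt is a knave; "at least three of us are knights" is False, as required.
Jorah is a knave; "Milo is the same type as me" is False, as required.

Gus is a knight, Milo is a knight, Yusuf is a knave, Walt is a knave, and Jorah is a knave.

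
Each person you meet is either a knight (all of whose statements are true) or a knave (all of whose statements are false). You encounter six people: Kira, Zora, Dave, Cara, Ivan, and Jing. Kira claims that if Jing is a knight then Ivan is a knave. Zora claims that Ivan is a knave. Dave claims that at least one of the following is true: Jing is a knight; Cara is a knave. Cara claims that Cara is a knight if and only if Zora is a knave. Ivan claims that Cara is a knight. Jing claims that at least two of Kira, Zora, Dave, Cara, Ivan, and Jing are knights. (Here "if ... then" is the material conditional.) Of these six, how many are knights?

4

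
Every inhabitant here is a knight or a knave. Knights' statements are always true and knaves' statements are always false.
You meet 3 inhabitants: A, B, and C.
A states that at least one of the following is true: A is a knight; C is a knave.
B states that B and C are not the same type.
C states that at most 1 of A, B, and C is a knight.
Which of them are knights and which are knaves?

Knights: A and B. Knaves: C.

As a knight, A's statement "at least one of the following is true: A is a knight; C is a knave" should be true; it is.
As a knight, B's statement "B and C are not the same type" should be true; it is.
Since C is a knave, "at most 1 of A, B, and C is a knight" needs to be False, which holds.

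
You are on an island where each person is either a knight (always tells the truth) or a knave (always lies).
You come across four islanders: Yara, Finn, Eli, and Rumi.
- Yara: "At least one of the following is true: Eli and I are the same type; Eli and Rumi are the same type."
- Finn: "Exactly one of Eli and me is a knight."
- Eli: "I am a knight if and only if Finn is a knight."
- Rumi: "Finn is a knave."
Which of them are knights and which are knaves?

Since Yara is a knight, "at least one of the following is true: Eli and I are the same type; Eli and Rumi are the same type" needs to be true, which holds.
Finn is a knight, so "exactly one of Eli and me is a knight" must be true — and it is.
Eli (knave): "I am a knight if and only if Finn is a knight" — False. ✓
Rumi (knave): "Finn is a knave" — False. ✓

Yara is a knight, Finn is a knight, Eli is a knave, and Rumi is a knave.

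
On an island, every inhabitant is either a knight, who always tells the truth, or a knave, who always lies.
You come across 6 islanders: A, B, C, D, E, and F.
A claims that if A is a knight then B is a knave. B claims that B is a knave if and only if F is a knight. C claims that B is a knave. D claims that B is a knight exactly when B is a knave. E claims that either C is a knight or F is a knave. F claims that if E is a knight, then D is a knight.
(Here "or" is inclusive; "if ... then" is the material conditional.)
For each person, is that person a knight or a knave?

A is a knight, B is a knave, C is a knight, D is a knave, E is a knight, and F is a knave.

A is a knight; "if A is a knight then B is a knave" is true, as required.
Since B is a knave, "B is a knave if and only if F is a knight" needs to be False, which holds.
C is a knight; "B is a knave" is true, as required.
Since D is a knave, "B is a knight exactly when B is a knave" needs to be False, which holds.
E (knight): "either C is a knight or F is a knave" — true. ✓
F is a knave; "if E is a knight, then D is a knight" is False, as required.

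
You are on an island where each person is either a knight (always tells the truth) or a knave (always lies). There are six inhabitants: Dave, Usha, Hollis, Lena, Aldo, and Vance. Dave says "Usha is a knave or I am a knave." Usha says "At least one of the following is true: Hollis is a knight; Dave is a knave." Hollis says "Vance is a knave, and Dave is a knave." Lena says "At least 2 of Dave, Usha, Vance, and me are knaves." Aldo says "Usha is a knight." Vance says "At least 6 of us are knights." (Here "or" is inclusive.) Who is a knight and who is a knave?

Dave (knight): "Usha is a knave or I am a knave" — true. ✓
Usha is a knave; "at least one of the following is true: Hollis is a knight; Dave is a knave" is false, as required.
As a knave, Hollis's statement "Vance is a knave, and Dave is a knave" should be false; it is.
As a knight, Lena's statement "at least 2 of Dave, Usha, Vance, and me are knaves" should be true; it is.
Aldo is a knave, and the claim "Usha is a knight" is indeed false.
Vance is a knave; "at least 6 of us are knights" is false, as required.

Knights: Dave and Lena. Knaves: Usha, Hollis, Aldo, and Vance.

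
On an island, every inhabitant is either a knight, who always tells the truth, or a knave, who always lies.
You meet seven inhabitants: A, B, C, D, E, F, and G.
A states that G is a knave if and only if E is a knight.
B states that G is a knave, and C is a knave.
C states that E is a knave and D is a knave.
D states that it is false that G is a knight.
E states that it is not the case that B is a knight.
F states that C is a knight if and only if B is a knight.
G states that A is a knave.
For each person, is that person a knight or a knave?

A (knave): "G is a knave if and only if E is a knight" — false. ✓
Since B is a knave, "G is a knave, and C is a knave" needs to be false, which holds.
As a knave, C's statement "E is a knave and D is a knave" should be false; it is.
D is a knave, so "it is false that G is a knight" must be false — and it is.
E is a knight, and the claim "it is not the case that B is a knight" is indeed True.
Since F is a knight, "C is a knight if and only if B is a knight" needs to be True, which holds.
Since G is a knight, "A is a knave" needs to be True, which holds.

A is a knave, B is a knave, C is a knave, D is a knave, E is a knight, F is a knight, and G is a knight.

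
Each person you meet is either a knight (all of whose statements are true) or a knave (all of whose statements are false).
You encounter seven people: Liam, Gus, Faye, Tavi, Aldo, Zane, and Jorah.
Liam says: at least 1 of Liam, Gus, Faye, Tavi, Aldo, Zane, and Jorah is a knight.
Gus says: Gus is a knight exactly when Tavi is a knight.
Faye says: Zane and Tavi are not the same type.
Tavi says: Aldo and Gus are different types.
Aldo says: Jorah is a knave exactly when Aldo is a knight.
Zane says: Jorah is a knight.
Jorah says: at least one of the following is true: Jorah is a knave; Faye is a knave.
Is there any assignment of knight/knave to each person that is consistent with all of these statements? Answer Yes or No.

Checking all 128 assignments, each has at least one speaker whose statement's truth value contradicts their type.

No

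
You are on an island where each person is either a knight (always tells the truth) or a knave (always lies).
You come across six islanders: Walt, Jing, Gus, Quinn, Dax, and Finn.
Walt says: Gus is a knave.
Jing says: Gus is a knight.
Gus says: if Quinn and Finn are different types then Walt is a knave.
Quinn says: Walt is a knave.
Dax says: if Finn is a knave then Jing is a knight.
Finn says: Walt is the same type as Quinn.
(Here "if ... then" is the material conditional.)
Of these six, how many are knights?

The unique consistent assignment is Walt=knave, Jing=knight, Gus=knight, Quinn=knight, Dax=knight, Finn=knave.
That has 4 knights.

4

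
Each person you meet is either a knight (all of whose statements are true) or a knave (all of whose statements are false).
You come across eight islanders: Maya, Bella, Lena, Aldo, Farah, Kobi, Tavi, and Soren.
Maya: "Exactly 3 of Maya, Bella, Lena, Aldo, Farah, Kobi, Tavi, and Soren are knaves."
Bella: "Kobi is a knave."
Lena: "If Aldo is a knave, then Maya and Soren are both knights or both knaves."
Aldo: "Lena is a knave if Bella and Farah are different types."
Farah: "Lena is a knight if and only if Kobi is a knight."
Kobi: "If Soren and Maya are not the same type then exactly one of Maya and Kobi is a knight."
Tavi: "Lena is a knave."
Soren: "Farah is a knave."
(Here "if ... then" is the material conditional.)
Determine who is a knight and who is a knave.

Maya is a knave, Bella is a knave, Lena is a knight, Aldo is a knave, Farah is a knight, Kobi is a knight, Tavi is a knave, and Soren is a knave.

Since Maya is a knave, "exactly 3 of Maya, Bella, Lena, Aldo, Farah, Kobi, Tavi, and Soren are knaves" needs to be false, which holds.
Bella is a knave, so "Kobi is a knave" must be false — and it is.
Lena is a knight; "if Aldo is a knave, then Maya and Soren are both knights or both knaves" is True, as required.
Aldo is a knave, so "Lena is a knave if Bella and Farah are different types" must be false — and it is.
Since Farah is a knight, "Lena is a knight if and only if Kobi is a knight" needs to be True, which holds.
Since Kobi is a knight, "if Soren and Maya are not the same type then exactly one of Maya and Kobi is a knight" needs to be True, which holds.
Tavi (knave): "Lena is a knave" — false. ✓
Soren is a knave; "Farah is a knave" is false, as required.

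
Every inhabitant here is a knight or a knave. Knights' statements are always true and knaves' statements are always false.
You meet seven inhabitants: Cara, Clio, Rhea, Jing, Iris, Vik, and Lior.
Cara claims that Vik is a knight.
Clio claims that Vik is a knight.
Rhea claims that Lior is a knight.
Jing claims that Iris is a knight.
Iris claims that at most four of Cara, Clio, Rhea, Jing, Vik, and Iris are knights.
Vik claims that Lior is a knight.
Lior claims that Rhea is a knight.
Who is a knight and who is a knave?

Cara is a knave, Clio is a knave, Rhea is a knave, Jing is a knight, Iris is a knight, Vik is a knave, and Lior is a knave.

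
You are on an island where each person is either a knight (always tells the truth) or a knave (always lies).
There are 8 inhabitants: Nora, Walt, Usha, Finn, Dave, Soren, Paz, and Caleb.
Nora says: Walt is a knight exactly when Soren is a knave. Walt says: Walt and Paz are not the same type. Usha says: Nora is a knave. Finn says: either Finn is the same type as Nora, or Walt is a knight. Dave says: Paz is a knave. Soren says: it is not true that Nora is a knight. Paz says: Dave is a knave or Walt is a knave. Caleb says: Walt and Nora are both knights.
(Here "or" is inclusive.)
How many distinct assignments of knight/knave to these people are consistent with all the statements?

2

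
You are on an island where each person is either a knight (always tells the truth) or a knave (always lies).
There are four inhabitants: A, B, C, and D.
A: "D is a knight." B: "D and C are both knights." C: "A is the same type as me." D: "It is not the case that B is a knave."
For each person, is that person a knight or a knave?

Knights: A, B, C, and D. Knaves: none.

A is a knight; "D is a knight" is true, as required.
As a knight, B's statement "D and C are both knights" should be true; it is.
Since C is a knight, "A is the same type as me" needs to be true, which holds.
D is a knight; "it is not the case that B is a knave" is true, as required.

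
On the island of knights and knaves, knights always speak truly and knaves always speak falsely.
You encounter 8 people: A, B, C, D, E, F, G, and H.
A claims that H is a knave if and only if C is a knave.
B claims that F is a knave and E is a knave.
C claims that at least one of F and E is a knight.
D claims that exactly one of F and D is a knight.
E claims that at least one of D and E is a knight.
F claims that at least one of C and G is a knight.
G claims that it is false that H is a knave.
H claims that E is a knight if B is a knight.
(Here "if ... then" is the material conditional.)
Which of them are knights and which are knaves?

A is a knight, so "H is a knave if and only if C is a knave" must be true — and it is.
B is a knight, so "F is a knave and E is a knave" must be true — and it is.
C is a knave; "at least one of F and E is a knight" is false, as required.
D is a knave, so "exactly one of F and D is a knight" must be false — and it is.
E is a knave; "at least one of D and E is a knight" is false, as required.
Since F is a knave, "at least one of C and G is a knight" needs to be false, which holds.
G (knave): "it is false that H is a knave" — false. ✓
H is a knave; "E is a knight if B is a knight" is false, as required.

Knights: A and B. Knaves: C, D, E, F, G, and H.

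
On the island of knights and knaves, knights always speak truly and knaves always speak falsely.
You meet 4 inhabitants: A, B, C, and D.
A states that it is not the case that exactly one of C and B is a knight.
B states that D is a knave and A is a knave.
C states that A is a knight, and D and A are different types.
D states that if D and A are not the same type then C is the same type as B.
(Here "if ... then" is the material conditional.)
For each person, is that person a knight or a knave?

Knights: A and D. Knaves: B and C.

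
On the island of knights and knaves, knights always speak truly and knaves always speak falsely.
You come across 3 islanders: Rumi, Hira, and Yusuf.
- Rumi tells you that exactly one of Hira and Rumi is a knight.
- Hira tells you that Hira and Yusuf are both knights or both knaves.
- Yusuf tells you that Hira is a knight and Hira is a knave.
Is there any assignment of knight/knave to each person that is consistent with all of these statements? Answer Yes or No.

No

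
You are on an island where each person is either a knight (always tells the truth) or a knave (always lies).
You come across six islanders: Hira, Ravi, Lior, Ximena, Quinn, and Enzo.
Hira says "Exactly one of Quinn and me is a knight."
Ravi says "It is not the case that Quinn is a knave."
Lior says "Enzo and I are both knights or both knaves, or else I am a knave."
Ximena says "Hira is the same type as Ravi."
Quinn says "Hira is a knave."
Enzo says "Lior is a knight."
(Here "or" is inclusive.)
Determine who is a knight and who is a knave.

Knights: Hira, Lior, and Enzo. Knaves: Ravi, Ximena, and Quinn.

Hira is a knight, so "exactly one of Quinn and me is a knight" must be True — and it is.
Ravi is a knave, so "it is not the case that Quinn is a knave" must be false — and it is.
Since Lior is a knight, "Enzo and I are both knights or both knaves, or else I am a knave" needs to be True, which holds.
Ximena is a knave, so "Hira is the same type as Ravi" must be false — and it is.
As a knave, Quinn's statement "Hira is a knave" should be false; it is.
As a knight, Enzo's statement "Lior is a knight" should be True; it is.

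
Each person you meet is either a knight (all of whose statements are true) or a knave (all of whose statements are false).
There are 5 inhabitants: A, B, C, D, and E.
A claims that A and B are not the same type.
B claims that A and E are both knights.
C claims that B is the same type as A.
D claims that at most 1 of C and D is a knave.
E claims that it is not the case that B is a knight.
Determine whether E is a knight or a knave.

E is a knight.

Consistent assignments: {A=knave, B=knave, C=knight, D=knight, E=knight}
In every consistent assignment, E is a knight.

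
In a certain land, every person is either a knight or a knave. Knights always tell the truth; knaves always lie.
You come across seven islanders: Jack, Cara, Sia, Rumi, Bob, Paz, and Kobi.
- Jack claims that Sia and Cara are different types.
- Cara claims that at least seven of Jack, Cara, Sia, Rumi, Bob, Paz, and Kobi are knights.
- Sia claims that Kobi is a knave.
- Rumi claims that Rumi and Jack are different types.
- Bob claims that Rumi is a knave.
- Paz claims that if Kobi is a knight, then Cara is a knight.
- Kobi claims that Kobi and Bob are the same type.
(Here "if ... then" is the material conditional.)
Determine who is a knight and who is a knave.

Jack is a knave, Cara is a knave, Sia is a knave, Rumi is a knave, Bob is a knight, Paz is a knave, and Kobi is a knight.

Jack is a knave, and the claim "Sia and Cara are different types" is indeed false.
Cara is a knave, and the claim "at least seven of Jack, Cara, Sia, Rumi, Bob, Paz, and Kobi are knights" is indeed false.
Since Sia is a knave, "Kobi is a knave" needs to be false, which holds.
Rumi (knave): "Rumi and Jack are different types" — false. ✓
Bob is a knight, so "Rumi is a knave" must be true — and it is.
Since Paz is a knave, "if Kobi is a knight, then Cara is a knight" needs to be false, which holds.
Kobi is a knight, and the claim "Kobi and Bob are the same type" is indeed true.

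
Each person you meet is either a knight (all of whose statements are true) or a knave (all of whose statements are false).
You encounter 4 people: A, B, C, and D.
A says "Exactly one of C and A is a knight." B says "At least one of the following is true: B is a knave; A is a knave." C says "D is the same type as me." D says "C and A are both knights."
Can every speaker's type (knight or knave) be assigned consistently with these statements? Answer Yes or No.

No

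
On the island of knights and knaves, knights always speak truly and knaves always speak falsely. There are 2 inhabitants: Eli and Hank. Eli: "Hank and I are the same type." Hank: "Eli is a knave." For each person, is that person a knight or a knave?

Eli is a knave and Hank is a knight.

Suppose Eli is a knight. Then Eli's statement "Hank and I are the same type" would have to be true. Checking the 2 ways to assign the others, none is consistent with every speaker.
(For instance, with Hank=knight, Hank's claim "Eli is a knave" comes out false where it would need to be true.)
So Eli must be a knave, making "Hank and I are the same type" false. Taking Eli=knave, Hank=knight, each remaining statement checks out:
  Hank (knight): "Eli is a knave" — true. ✓
This is the unique consistent assignment.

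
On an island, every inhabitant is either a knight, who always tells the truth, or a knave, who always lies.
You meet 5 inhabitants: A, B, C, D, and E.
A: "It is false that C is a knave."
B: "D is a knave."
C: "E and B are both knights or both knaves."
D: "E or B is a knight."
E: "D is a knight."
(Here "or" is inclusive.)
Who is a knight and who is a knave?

Suppose A is a knight. Then A's statement "it is false that C is a knave" would have to be true. Checking the 16 ways to assign the others, none is consistent with every speaker.
(For instance, with B=knave, C=knave, D=knight, E=knight, A's claim "it is false that C is a knave" comes out false where it would need to be true.)
So A must be a knave, making "it is false that C is a knave" false. Taking A=knave, B=knave, C=knave, D=knight, E=knight, each remaining statement checks out:
  B (knave): "D is a knave" — false. ✓
  C (knave): "E and B are both knights or both knaves" — false. ✓
  D (knight): "E or B is a knight" — true. ✓
  E (knight): "D is a knight" — true. ✓
This is the unique consistent assignment.

A is a knave, B is a knave, C is a knave, D is a knight, and E is a knight.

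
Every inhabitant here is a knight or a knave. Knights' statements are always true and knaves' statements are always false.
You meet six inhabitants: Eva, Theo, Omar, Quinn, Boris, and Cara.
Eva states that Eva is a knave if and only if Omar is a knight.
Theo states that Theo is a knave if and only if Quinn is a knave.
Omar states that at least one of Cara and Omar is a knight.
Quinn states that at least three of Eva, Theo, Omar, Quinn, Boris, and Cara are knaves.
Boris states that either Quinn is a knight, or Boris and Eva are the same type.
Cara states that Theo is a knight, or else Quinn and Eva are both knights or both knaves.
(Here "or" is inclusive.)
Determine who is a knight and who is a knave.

Eva is a knave, so "Eva is a knave if and only if Omar is a knight" must be False — and it is.
Theo is a knave, and the claim "Theo is a knave if and only if Quinn is a knave" is indeed False.
Omar (knave): "at least one of Cara and Omar is a knight" — False. ✓
Quinn is a knight, so "at least three of Eva, Theo, Omar, Quinn, Boris, and Cara are knaves" must be true — and it is.
Boris is a knight, and the claim "either Quinn is a knight, or Boris and Eva are the same type" is indeed true.
Cara is a knave; "Theo is a knight, or else Quinn and Eva are both knights or both knaves" is False, as required.

Eva is a knave, Theo is a knave, Omar is a knave, Quinn is a knight, Boris is a knight, and Cara is a knave.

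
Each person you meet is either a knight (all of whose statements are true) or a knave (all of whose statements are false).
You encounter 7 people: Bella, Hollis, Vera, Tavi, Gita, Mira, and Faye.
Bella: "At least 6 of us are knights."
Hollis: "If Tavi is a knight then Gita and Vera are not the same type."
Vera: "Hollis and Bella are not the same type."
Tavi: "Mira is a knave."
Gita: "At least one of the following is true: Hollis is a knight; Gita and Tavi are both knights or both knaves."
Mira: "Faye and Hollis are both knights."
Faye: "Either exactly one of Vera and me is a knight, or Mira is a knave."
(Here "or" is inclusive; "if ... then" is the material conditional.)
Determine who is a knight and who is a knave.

Knights: Tavi and Faye. Knaves: Bella, Hollis, Vera, Gita, and Mira.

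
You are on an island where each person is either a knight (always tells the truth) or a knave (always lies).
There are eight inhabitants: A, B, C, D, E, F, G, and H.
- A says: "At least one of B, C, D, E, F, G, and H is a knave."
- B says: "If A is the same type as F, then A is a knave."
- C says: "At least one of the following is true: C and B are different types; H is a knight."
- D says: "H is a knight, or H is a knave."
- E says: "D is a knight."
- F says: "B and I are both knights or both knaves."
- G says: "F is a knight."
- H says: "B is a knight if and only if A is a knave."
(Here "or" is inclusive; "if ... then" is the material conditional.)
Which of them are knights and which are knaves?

A is a knave, B is a knight, C is a knight, D is a knight, E is a knight, F is a knight, G is a knight, and H is a knight.

Since A is a knave, "at least one of B, C, D, E, F, G, and H is a knave" needs to be false, which holds.
B is a knight; "if A is the same type as F, then A is a knave" is True, as required.
As a knight, C's statement "at least one of the following is true: C and B are different types; H is a knight" should be True; it is.
As a knight, D's statement "H is a knight, or H is a knave" should be True; it is.
E is a knight, and the claim "D is a knight" is indeed True.
F is a knight; "B and I are both knights or both knaves" is True, as required.
G is a knight; "F is a knight" is True, as required.
As a knight, H's statement "B is a knight if and only if A is a knave" should be True; it is.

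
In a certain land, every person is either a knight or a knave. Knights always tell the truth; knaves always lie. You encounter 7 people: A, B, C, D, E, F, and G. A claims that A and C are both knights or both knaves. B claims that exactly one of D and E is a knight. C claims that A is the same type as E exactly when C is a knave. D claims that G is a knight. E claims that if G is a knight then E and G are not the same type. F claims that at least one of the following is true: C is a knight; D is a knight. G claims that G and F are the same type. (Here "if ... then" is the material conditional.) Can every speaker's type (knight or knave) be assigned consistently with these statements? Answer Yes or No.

One consistent assignment: A=knave, B=knight, C=knight, D=knave, E=knight, F=knight, G=knave.

Yes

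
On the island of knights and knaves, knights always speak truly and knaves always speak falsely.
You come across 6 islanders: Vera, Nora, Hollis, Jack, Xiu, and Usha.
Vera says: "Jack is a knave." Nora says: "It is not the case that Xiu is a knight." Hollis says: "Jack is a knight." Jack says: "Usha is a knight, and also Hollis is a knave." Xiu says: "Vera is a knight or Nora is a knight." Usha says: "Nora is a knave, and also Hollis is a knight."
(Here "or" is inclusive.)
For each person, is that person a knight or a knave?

Since Vera is a knight, "Jack is a knave" needs to be True, which holds.
Since Nora is a knave, "it is not the case that Xiu is a knight" needs to be false, which holds.
Hollis is a knave; "Jack is a knight" is false, as required.
Jack is a knave; "Usha is a knight, and also Hollis is a knave" is false, as required.
Xiu is a knight, so "Vera is a knight or Nora is a knight" must be True — and it is.
Usha (knave): "Nora is a knave, and also Hollis is a knight" — false. ✓

Vera is a knight, Nora is a knave, Hollis is a knave, Jack is a knave, Xiu is a knight, and Usha is a knave.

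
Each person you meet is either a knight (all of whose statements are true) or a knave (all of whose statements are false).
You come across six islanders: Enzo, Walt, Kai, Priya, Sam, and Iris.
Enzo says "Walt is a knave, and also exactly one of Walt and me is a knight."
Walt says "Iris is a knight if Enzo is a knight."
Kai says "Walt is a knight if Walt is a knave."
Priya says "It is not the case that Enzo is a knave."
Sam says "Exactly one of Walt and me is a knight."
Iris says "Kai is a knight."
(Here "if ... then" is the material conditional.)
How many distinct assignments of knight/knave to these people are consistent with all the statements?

2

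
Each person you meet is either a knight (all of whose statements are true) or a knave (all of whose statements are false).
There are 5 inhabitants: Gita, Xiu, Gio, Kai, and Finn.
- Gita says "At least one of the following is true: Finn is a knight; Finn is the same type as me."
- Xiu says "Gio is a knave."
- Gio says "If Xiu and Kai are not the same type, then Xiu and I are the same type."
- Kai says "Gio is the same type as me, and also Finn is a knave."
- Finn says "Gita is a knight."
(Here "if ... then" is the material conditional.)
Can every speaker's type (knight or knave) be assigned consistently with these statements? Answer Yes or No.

Yes

One consistent assignment: Gita=knight, Xiu=knight, Gio=knave, Kai=knave, Finn=knight.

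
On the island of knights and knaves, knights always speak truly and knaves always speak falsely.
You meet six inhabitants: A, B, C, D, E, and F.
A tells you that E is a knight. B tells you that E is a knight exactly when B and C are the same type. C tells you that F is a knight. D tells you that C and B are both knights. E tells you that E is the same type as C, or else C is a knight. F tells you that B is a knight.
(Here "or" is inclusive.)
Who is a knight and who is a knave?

A is a knight, B is a knight, C is a knight, D is a knight, E is a knight, and F is a knight.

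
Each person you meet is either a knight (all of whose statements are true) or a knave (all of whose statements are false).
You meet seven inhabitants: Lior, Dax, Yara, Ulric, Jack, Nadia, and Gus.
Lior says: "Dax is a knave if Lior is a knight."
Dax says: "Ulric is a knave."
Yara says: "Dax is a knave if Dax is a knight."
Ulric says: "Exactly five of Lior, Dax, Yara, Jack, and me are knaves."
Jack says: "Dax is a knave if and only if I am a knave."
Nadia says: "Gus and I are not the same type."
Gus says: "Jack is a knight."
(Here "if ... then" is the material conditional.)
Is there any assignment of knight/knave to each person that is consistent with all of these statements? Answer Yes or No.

Checking all 128 assignments, each has at least one speaker whose statement's truth value contradicts their type.

No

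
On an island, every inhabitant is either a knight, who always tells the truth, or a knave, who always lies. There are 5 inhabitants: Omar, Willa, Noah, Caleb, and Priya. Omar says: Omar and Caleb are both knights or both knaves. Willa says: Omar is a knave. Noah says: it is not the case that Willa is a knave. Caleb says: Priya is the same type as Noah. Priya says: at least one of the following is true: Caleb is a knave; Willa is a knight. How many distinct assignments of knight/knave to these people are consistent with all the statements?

Consistent assignments:
  Omar=knight, Willa=knave, Noah=knave, Caleb=knight, Priya=knave
  Omar=knave, Willa=knight, Noah=knight, Caleb=knight, Priya=knight

2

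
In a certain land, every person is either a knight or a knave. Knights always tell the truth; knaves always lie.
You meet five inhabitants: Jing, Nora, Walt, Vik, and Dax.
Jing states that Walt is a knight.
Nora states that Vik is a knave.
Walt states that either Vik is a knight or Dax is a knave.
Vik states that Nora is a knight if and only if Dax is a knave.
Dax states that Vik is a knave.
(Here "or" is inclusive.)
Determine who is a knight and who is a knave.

Jing is a knave, Nora is a knight, Walt is a knave, Vik is a knave, and Dax is a knight.

As a knave, Jing's statement "Walt is a knight" should be false; it is.
Nora (knight): "Vik is a knave" — true. ✓
As a knave, Walt's statement "either Vik is a knight or Dax is a knave" should be false; it is.
Vik is a knave; "Nora is a knight if and only if Dax is a knave" is false, as required.
As a knight, Dax's statement "Vik is a knave" should be true; it is.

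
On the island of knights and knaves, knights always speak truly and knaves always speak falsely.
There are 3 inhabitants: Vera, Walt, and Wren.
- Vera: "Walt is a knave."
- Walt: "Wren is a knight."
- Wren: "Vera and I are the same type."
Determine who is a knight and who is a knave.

As a knight, Vera's statement "Walt is a knave" should be true; it is.
As a knave, Walt's statement "Wren is a knight" should be False; it is.
Wren (knave): "Vera and I are the same type" — False. ✓

Knights: Vera. Knaves: Walt and Wren.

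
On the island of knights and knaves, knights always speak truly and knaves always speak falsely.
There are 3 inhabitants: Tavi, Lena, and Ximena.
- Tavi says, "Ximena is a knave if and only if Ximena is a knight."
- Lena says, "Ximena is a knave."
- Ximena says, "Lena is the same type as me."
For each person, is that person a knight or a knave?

Tavi is a knave, so "Ximena is a knave if and only if Ximena is a knight" must be False — and it is.
Lena is a knight; "Ximena is a knave" is True, as required.
Ximena is a knave, and the claim "Lena is the same type as me" is indeed False.

Tavi is a knave, Lena is a knight, and Ximena is a knave.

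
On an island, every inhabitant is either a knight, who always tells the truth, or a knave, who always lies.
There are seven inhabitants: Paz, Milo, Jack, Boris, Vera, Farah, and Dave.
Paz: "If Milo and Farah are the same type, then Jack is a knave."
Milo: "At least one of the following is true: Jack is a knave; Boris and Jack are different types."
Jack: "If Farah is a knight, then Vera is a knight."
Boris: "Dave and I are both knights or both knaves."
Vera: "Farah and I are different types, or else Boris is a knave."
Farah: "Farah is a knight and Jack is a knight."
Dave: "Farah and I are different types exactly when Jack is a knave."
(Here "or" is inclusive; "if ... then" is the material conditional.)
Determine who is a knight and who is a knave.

Paz is a knave, Milo is a knight, Jack is a knight, Boris is a knave, Vera is a knight, Farah is a knight, and Dave is a knight.

Paz is a knave; "if Milo and Farah are the same type, then Jack is a knave" is false, as required.
Since Milo is a knight, "at least one of the following is true: Jack is a knave; Boris and Jack are different types" needs to be True, which holds.
Jack is a knight; "if Farah is a knight, then Vera is a knight" is True, as required.
Boris is a knave, and the claim "Dave and I are both knights or both knaves" is indeed false.
Since Vera is a knight, "Farah and I are different types, or else Boris is a knave" needs to be True, which holds.
Farah (knight): "Farah is a knight and Jack is a knight" — True. ✓
Dave (knight): "Farah and I are different types exactly when Jack is a knave" — True. ✓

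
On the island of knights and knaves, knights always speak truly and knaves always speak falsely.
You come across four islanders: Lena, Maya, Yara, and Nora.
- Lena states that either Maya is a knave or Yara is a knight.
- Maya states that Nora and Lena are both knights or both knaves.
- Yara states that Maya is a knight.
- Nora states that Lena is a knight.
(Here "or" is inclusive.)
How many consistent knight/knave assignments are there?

1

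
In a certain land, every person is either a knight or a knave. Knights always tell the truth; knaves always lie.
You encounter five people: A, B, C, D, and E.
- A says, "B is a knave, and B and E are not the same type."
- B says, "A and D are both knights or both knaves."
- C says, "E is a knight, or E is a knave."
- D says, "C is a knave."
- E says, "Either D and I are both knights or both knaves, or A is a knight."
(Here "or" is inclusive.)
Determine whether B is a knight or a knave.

B is a knave.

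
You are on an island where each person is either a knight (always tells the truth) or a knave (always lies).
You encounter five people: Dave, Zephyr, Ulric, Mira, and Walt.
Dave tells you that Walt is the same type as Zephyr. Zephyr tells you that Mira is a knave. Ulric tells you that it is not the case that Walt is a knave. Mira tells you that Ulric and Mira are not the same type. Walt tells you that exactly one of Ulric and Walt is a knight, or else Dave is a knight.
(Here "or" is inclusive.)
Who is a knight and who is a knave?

Knights: Zephyr. Knaves: Dave, Ulric, Mira, and Walt.

Since Dave is a knave, "Walt is the same type as Zephyr" needs to be False, which holds.
Zephyr (knight): "Mira is a knave" — true. ✓
Ulric is a knave, and the claim "it is not the case that Walt is a knave" is indeed False.
Mira is a knave; "Ulric and Mira are not the same type" is False, as required.
Walt (knave): "exactly one of Ulric and Walt is a knight, or else Dave is a knight" — False. ✓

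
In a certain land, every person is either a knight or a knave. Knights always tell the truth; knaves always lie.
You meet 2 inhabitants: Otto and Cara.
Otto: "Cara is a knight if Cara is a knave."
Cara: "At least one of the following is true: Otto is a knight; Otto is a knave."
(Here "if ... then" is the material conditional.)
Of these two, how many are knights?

The unique consistent assignment is Otto=knight, Cara=knight.
That has 2 knights.

2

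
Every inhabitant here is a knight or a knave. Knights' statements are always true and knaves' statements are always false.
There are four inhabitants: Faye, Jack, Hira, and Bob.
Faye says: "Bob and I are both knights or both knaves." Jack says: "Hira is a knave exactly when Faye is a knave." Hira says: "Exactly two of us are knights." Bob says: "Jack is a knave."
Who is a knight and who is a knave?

Faye is a knave, Jack is a knave, Hira is a knight, and Bob is a knight.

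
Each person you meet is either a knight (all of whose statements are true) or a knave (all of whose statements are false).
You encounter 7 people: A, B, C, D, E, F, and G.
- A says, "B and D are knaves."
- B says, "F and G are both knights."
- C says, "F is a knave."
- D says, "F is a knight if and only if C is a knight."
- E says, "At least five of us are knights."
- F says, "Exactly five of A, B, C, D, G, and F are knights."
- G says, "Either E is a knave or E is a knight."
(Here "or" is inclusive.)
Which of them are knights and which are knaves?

A is a knight, B is a knave, C is a knight, D is a knave, E is a knave, F is a knave, and G is a knight.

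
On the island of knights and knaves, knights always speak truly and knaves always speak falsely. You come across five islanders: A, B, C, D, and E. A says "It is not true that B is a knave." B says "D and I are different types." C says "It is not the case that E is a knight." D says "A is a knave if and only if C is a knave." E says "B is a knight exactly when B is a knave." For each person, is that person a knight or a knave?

A is a knave, B is a knave, C is a knight, D is a knave, and E is a knave.

A (knave): "it is not true that B is a knave" — False. ✓
B (knave): "D and I are different types" — False. ✓
C (knight): "it is not the case that E is a knight" — True. ✓
D is a knave, and the claim "A is a knave if and only if C is a knave" is indeed False.
Since E is a knave, "B is a knight exactly when B is a knave" needs to be False, which holds.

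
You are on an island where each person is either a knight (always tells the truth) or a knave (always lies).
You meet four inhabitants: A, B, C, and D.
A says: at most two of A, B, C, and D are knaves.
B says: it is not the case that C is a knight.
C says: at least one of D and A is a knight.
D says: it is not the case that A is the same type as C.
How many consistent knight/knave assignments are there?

2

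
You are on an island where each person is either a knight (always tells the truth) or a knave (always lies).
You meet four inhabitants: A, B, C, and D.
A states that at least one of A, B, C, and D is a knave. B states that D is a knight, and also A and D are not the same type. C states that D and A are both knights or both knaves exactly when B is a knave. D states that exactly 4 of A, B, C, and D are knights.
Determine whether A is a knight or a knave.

A is a knight.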